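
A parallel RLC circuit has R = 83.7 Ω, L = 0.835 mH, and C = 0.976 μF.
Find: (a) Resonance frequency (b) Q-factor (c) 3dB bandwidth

Step 1 — Resonance: ω₀ = 1/√(LC) = 1/√(0.000835·9.76e-07) = 3.503e+04 rad/s.
Step 2 — f₀ = ω₀/(2π) = 5575 Hz.
Step 3 — Parallel Q: Q = R/(ω₀L) = 83.7/(3.503e+04·0.000835) = 2.862.
Step 4 — Bandwidth: Δω = ω₀/Q = 1.224e+04 rad/s; BW = Δω/(2π) = 1948 Hz.

(a) f₀ = 5575 Hz  (b) Q = 2.862  (c) BW = 1948 Hz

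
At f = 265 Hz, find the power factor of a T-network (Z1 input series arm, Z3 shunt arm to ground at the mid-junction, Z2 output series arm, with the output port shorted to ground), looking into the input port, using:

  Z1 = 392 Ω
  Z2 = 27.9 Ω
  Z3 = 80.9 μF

Step 1 — Angular frequency: ω = 2π·f = 2π·265 = 1665 rad/s.
Step 2 — Component impedances:
  Z1: Z = R = 392 Ω
  Z2: Z = R = 27.9 Ω
  Z3: Z = 1/(jωC) = -j/(ω·C) = 0 - j7.424 Ω
Step 3 — With the output port shorted to ground, the output series arm Z2 runs from the junction to ground; the shunt arm Z3 also runs from the junction to ground. They appear in parallel: Z3 || Z2 = 1.845 - j6.933 Ω.
Step 4 — Series with input arm Z1: Z_in = Z1 + (Z3 || Z2) = 393.8 - j6.933 Ω = 393.9∠-1.0° Ω.
Step 5 — Power factor: PF = cos(φ) = Re(Z)/|Z| = 393.84/393.91 = 0.9998.
Step 6 — Type: Im(Z) = -6.933 ⇒ leading (phase φ = -1.0°).

PF = 0.9998 (leading, φ = -1.0°)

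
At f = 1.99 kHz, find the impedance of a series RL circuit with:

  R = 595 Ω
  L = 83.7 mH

Step 1 — Angular frequency: ω = 2π·f = 2π·1990 = 1.25e+04 rad/s.
Step 2 — Component impedances:
  R: Z = R = 595 Ω
  L: Z = jωL = j·1.25e+04·0.0837 = 0 + j1047 Ω
Step 3 — Series combination: Z_total = R + L = 595 + j1047 Ω = 1204∠60.4° Ω.

Z = 595 + j1047 Ω = 1204∠60.4° Ω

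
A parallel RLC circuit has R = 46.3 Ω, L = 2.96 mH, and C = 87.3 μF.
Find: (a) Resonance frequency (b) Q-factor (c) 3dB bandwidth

Step 1 — Resonance: ω₀ = 1/√(LC) = 1/√(0.00296·8.73e-05) = 1967 rad/s.
Step 2 — f₀ = ω₀/(2π) = 313.1 Hz.
Step 3 — Parallel Q: Q = R/(ω₀L) = 46.3/(1967·0.00296) = 7.951.
Step 4 — Bandwidth: Δω = ω₀/Q = 247.4 rad/s; BW = Δω/(2π) = 39.38 Hz.

(a) f₀ = 313.1 Hz  (b) Q = 7.951  (c) BW = 39.38 Hz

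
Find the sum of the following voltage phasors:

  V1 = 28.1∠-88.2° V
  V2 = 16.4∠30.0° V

Step 1 — Convert each phasor to rectangular form:
  V1 = 28.1·(cos(-88.2°) + j·sin(-88.2°)) = 0.8826 - j28.09 V
  V2 = 16.4·(cos(30.0°) + j·sin(30.0°)) = 14.2 + j8.2 V
Step 2 — Sum components: V_total = 15.09 - j19.89 V.
Step 3 — Convert to polar: |V_total| = 24.96 V, ∠V_total = -52.8°.

V_total = 24.96∠-52.8° V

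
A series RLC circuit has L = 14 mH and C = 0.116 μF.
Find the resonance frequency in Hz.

Step 1 — Resonance condition Im(Z)=0 gives ω₀ = 1/√(LC).
Step 2 — ω₀ = 1/√(0.014·1.16e-07) = 2.481e+04 rad/s.
Step 3 — f₀ = ω₀/(2π) = 3949 Hz.

f₀ = 3949 Hz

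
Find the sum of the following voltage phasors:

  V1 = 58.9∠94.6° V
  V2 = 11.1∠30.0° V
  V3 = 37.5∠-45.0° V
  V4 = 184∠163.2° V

Step 1 — Convert each phasor to rectangular form:
  V1 = 58.9·(cos(94.6°) + j·sin(94.6°)) = -4.724 + j58.71 V
  V2 = 11.1·(cos(30.0°) + j·sin(30.0°)) = 9.613 + j5.55 V
  V3 = 37.5·(cos(-45.0°) + j·sin(-45.0°)) = 26.52 - j26.52 V
  V4 = 184·(cos(163.2°) + j·sin(163.2°)) = -176.1 + j53.18 V
Step 2 — Sum components: V_total = -144.7 + j90.93 V.
Step 3 — Convert to polar: |V_total| = 170.9 V, ∠V_total = 147.9°.

V_total = 170.9∠147.9° V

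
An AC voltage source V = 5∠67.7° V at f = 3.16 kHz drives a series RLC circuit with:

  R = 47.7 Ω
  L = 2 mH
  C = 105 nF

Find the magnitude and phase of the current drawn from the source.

Step 1 — Angular frequency: ω = 2π·f = 2π·3160 = 1.985e+04 rad/s.
Step 2 — Component impedances:
  R: Z = R = 47.7 Ω
  L: Z = jωL = j·1.985e+04·0.002 = 0 + j39.71 Ω
  C: Z = 1/(jωC) = -j/(ω·C) = 0 - j479.7 Ω
Step 3 — Series combination: Z_total = R + L + C = 47.7 - j440 Ω = 442.5∠-83.8° Ω.
Step 4 — Source phasor: V = 5∠67.7° V = 1.897 + j4.626 V.
Step 5 — Ohm's law: I = V / Z_total = (1.897 + j4.626) / (47.7 - j440) = -0.00993 + j0.005389 A.
Step 6 — Convert to polar: |I| = 0.0113 A, ∠I = 151.5°.

I = 0.0113∠151.5° A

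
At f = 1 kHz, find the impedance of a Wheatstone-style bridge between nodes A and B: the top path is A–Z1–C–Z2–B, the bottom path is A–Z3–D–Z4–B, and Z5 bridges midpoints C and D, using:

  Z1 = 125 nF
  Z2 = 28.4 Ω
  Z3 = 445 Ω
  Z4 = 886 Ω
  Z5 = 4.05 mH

Step 1 — Angular frequency: ω = 2π·f = 2π·1000 = 6283 rad/s.
Step 2 — Component impedances:
  Z1: Z = 1/(jωC) = -j/(ω·C) = 0 - j1273 Ω
  Z2: Z = R = 28.4 Ω
  Z3: Z = R = 445 Ω
  Z4: Z = R = 886 Ω
  Z5: Z = jωL = j·6283·0.00405 = 0 + j25.45 Ω
Step 3 — Bridge requires nodal analysis (the Z5 bridge couples midpoints C and D, so the two paths cannot be reduced to a simple series/parallel combination). Setting node B to ground and injecting 1 A at node A, the 3-node admittance system at A, C, D solves to V_A = Z_AB = 438.5 - j122.4 Ω = 455.3∠-15.6° Ω.

Z = 438.5 - j122.4 Ω = 455.3∠-15.6° Ω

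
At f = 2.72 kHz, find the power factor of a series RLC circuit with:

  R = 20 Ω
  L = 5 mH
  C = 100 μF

Step 1 — Angular frequency: ω = 2π·f = 2π·2720 = 1.709e+04 rad/s.
Step 2 — Component impedances:
  R: Z = R = 20 Ω
  L: Z = jωL = j·1.709e+04·0.005 = 0 + j85.45 Ω
  C: Z = 1/(jωC) = -j/(ω·C) = 0 - j0.5851 Ω
Step 3 — Series combination: Z_total = R + L + C = 20 + j84.87 Ω = 87.19∠76.7° Ω.
Step 4 — Power factor: PF = cos(φ) = Re(Z)/|Z| = 20/87.19 = 0.2294.
Step 5 — Type: Im(Z) = 84.87 ⇒ lagging (phase φ = 76.7°).

PF = 0.2294 (lagging, φ = 76.7°)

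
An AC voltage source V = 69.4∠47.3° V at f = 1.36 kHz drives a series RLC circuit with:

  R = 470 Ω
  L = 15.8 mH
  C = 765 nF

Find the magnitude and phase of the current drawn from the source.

Step 1 — Angular frequency: ω = 2π·f = 2π·1360 = 8545 rad/s.
Step 2 — Component impedances:
  R: Z = R = 470 Ω
  L: Z = jωL = j·8545·0.0158 = 0 + j135 Ω
  C: Z = 1/(jωC) = -j/(ω·C) = 0 - j153 Ω
Step 3 — Series combination: Z_total = R + L + C = 470 - j17.96 Ω = 470.3∠-2.2° Ω.
Step 4 — Source phasor: V = 69.4∠47.3° V = 47.06 + j51 V.
Step 5 — Ohm's law: I = V / Z_total = (47.06 + j51) / (470 - j17.96) = 0.09585 + j0.1122 A.
Step 6 — Convert to polar: |I| = 0.1476 A, ∠I = 49.5°.

I = 0.1476∠49.5° A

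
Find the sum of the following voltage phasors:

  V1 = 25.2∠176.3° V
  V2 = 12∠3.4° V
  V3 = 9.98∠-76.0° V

Step 1 — Convert each phasor to rectangular form:
  V1 = 25.2·(cos(176.3°) + j·sin(176.3°)) = -25.15 + j1.626 V
  V2 = 12·(cos(3.4°) + j·sin(3.4°)) = 11.98 + j0.7117 V
  V3 = 9.98·(cos(-76.0°) + j·sin(-76.0°)) = 2.414 - j9.684 V
Step 2 — Sum components: V_total = -10.75 - j7.346 V.
Step 3 — Convert to polar: |V_total| = 13.02 V, ∠V_total = -145.7°.

V_total = 13.02∠-145.7° V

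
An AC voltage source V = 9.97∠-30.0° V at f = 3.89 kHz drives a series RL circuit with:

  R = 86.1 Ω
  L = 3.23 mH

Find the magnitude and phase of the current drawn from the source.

Step 1 — Angular frequency: ω = 2π·f = 2π·3890 = 2.444e+04 rad/s.
Step 2 — Component impedances:
  R: Z = R = 86.1 Ω
  L: Z = jωL = j·2.444e+04·0.00323 = 0 + j78.95 Ω
Step 3 — Series combination: Z_total = R + L = 86.1 + j78.95 Ω = 116.8∠42.5° Ω.
Step 4 — Source phasor: V = 9.97∠-30.0° V = 8.634 - j4.985 V.
Step 5 — Ohm's law: I = V / Z_total = (8.634 - j4.985) / (86.1 + j78.95) = 0.02564 - j0.08141 A.
Step 6 — Convert to polar: |I| = 0.08535 A, ∠I = -72.5°.

I = 0.08535∠-72.5° A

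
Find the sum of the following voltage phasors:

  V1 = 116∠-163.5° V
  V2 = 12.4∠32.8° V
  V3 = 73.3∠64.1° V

Step 1 — Convert each phasor to rectangular form:
  V1 = 116·(cos(-163.5°) + j·sin(-163.5°)) = -111.2 - j32.95 V
  V2 = 12.4·(cos(32.8°) + j·sin(32.8°)) = 10.42 + j6.717 V
  V3 = 73.3·(cos(64.1°) + j·sin(64.1°)) = 32.02 + j65.94 V
Step 2 — Sum components: V_total = -68.78 + j39.71 V.
Step 3 — Convert to polar: |V_total| = 79.42 V, ∠V_total = 150.0°.

V_total = 79.42∠150.0° V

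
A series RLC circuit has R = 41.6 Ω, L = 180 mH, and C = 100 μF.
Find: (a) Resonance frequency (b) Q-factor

Step 1 — Resonance condition Im(Z)=0 gives ω₀ = 1/√(LC).
Step 2 — ω₀ = 1/√(0.18·0.0001) = 235.7 rad/s.
Step 3 — f₀ = ω₀/(2π) = 37.51 Hz.
Step 4 — Series Q: Q = ω₀L/R = 235.7·0.18/41.6 = 1.02.

(a) f₀ = 37.51 Hz  (b) Q = 1.02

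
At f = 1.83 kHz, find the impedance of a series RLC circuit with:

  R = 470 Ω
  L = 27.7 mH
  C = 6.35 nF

Step 1 — Angular frequency: ω = 2π·f = 2π·1830 = 1.15e+04 rad/s.
Step 2 — Component impedances:
  R: Z = R = 470 Ω
  L: Z = jωL = j·1.15e+04·0.0277 = 0 + j318.5 Ω
  C: Z = 1/(jωC) = -j/(ω·C) = 0 - j1.37e+04 Ω
Step 3 — Series combination: Z_total = R + L + C = 470 - j1.338e+04 Ω = 1.339e+04∠-88.0° Ω.

Z = 470 - j1.338e+04 Ω = 1.339e+04∠-88.0° Ω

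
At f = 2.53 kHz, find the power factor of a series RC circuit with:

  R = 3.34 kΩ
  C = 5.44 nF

Step 1 — Angular frequency: ω = 2π·f = 2π·2530 = 1.59e+04 rad/s.
Step 2 — Component impedances:
  R: Z = R = 3340 Ω
  C: Z = 1/(jωC) = -j/(ω·C) = 0 - j1.156e+04 Ω
Step 3 — Series combination: Z_total = R + C = 3340 - j1.156e+04 Ω = 1.204e+04∠-73.9° Ω.
Step 4 — Power factor: PF = cos(φ) = Re(Z)/|Z| = 3340/12036 = 0.2775.
Step 5 — Type: Im(Z) = -1.156e+04 ⇒ leading (phase φ = -73.9°).

PF = 0.2775 (leading, φ = -73.9°)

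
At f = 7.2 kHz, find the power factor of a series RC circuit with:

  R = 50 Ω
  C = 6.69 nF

Step 1 — Angular frequency: ω = 2π·f = 2π·7200 = 4.524e+04 rad/s.
Step 2 — Component impedances:
  R: Z = R = 50 Ω
  C: Z = 1/(jωC) = -j/(ω·C) = 0 - j3304 Ω
Step 3 — Series combination: Z_total = R + C = 50 - j3304 Ω = 3305∠-89.1° Ω.
Step 4 — Power factor: PF = cos(φ) = Re(Z)/|Z| = 50/3305 = 0.01513.
Step 5 — Type: Im(Z) = -3304 ⇒ leading (phase φ = -89.1°).

PF = 0.01513 (leading, φ = -89.1°)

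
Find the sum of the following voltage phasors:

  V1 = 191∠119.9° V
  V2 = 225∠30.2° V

Step 1 — Convert each phasor to rectangular form:
  V1 = 191·(cos(119.9°) + j·sin(119.9°)) = -95.21 + j165.6 V
  V2 = 225·(cos(30.2°) + j·sin(30.2°)) = 194.5 + j113.2 V
Step 2 — Sum components: V_total = 99.25 + j278.8 V.
Step 3 — Convert to polar: |V_total| = 295.9 V, ∠V_total = 70.4°.

V_total = 295.9∠70.4° V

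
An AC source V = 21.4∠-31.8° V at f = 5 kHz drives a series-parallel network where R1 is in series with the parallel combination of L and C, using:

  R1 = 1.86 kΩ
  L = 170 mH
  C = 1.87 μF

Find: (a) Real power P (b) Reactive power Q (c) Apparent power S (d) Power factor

Step 1 — Angular frequency: ω = 2π·f = 2π·5000 = 3.142e+04 rad/s.
Step 2 — Component impedances:
  R1: Z = R = 1860 Ω
  L: Z = jωL = j·3.142e+04·0.17 = 0 + j5341 Ω
  C: Z = 1/(jωC) = -j/(ω·C) = 0 - j17.02 Ω
Step 3 — Parallel branch: L || C = 1/(1/L + 1/C) = 0 - j17.08 Ω.
Step 4 — Series with R1: Z_total = R1 + (L || C) = 1860 - j17.08 Ω = 1860∠-0.5° Ω.
Step 5 — Source phasor: V = 21.4∠-31.8° V = 18.19 - j11.28 V.
Step 6 — Current: I = V / Z = 0.009833 - j0.005973 A = 0.0115∠-31.3° A.
Step 7 — Complex power: S = V·I* = 0.2462 - j0.00226 VA.
Step 8 — Real power: P = Re(S) = 0.2462 W.
Step 9 — Reactive power: Q = Im(S) = -0.00226 VAR.
Step 10 — Apparent power: |S| = 0.2462 VA.
Step 11 — Power factor: PF = P/|S| = 1 (leading).

(a) P = 0.2462 W  (b) Q = -0.00226 VAR  (c) S = 0.2462 VA  (d) PF = 1 (leading)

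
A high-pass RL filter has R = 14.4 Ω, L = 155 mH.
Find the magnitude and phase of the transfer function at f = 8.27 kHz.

Step 1 — Angular frequency: ω = 2π·8270 = 5.196e+04 rad/s.
Step 2 — Transfer function: H(jω) = jωL/(R + jωL).
Step 3 — Numerator jωL = j·8054; denominator R + jωL = 14.4 + j8054.
Step 4 — H = 1 + j0.001788.
Step 5 — Magnitude: |H| = 1 (-0.0 dB); phase: φ = 0.1°.

|H| = 1 (-0.0 dB), φ = 0.1°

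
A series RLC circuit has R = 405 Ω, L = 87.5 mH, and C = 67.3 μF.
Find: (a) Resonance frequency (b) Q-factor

Step 1 — Resonance condition Im(Z)=0 gives ω₀ = 1/√(LC).
Step 2 — ω₀ = 1/√(0.0875·6.73e-05) = 412.1 rad/s.
Step 3 — f₀ = ω₀/(2π) = 65.59 Hz.
Step 4 — Series Q: Q = ω₀L/R = 412.1·0.0875/405 = 0.08903.

(a) f₀ = 65.59 Hz  (b) Q = 0.08903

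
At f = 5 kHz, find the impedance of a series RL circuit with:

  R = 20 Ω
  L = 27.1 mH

Step 1 — Angular frequency: ω = 2π·f = 2π·5000 = 3.142e+04 rad/s.
Step 2 — Component impedances:
  R: Z = R = 20 Ω
  L: Z = jωL = j·3.142e+04·0.0271 = 0 + j851.4 Ω
Step 3 — Series combination: Z_total = R + L = 20 + j851.4 Ω = 851.6∠88.7° Ω.

Z = 20 + j851.4 Ω = 851.6∠88.7° Ω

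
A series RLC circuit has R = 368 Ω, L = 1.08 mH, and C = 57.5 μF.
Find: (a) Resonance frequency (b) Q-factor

Step 1 — Resonance condition Im(Z)=0 gives ω₀ = 1/√(LC).
Step 2 — ω₀ = 1/√(0.00108·5.75e-05) = 4013 rad/s.
Step 3 — f₀ = ω₀/(2π) = 638.7 Hz.
Step 4 — Series Q: Q = ω₀L/R = 4013·0.00108/368 = 0.01178.

(a) f₀ = 638.7 Hz  (b) Q = 0.01178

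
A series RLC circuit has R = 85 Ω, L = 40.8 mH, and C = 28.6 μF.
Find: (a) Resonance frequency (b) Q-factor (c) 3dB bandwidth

Step 1 — Resonance: ω₀ = 1/√(LC) = 1/√(0.0408·2.86e-05) = 925.7 rad/s.
Step 2 — f₀ = ω₀/(2π) = 147.3 Hz.
Step 3 — Series Q: Q = ω₀L/R = 925.7·0.0408/85 = 0.4444.
Step 4 — Bandwidth: Δω = ω₀/Q = 2083 rad/s; BW = Δω/(2π) = 331.6 Hz.

(a) f₀ = 147.3 Hz  (b) Q = 0.4444  (c) BW = 331.6 Hz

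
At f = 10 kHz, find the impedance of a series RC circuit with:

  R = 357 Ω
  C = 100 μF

Step 1 — Angular frequency: ω = 2π·f = 2π·1e+04 = 6.283e+04 rad/s.
Step 2 — Component impedances:
  R: Z = R = 357 Ω
  C: Z = 1/(jωC) = -j/(ω·C) = 0 - j0.1592 Ω
Step 3 — Series combination: Z_total = R + C = 357 - j0.1592 Ω = 357∠-0.0° Ω.

Z = 357 - j0.1592 Ω = 357∠-0.0° Ω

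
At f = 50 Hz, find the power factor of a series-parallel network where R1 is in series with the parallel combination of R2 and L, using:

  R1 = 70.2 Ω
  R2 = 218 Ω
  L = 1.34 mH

Step 1 — Angular frequency: ω = 2π·f = 2π·50 = 314.2 rad/s.
Step 2 — Component impedances:
  R1: Z = R = 70.2 Ω
  R2: Z = R = 218 Ω
  L: Z = jωL = j·314.2·0.00134 = 0 + j0.421 Ω
Step 3 — Parallel branch: R2 || L = 1/(1/R2 + 1/L) = 0.0008129 + j0.421 Ω.
Step 4 — Series with R1: Z_total = R1 + (R2 || L) = 70.2 + j0.421 Ω = 70.2∠0.3° Ω.
Step 5 — Power factor: PF = cos(φ) = Re(Z)/|Z| = 70.2/70.2 = 1.
Step 6 — Type: Im(Z) = 0.421 ⇒ lagging (phase φ = 0.3°).

PF = 1 (lagging, φ = 0.3°)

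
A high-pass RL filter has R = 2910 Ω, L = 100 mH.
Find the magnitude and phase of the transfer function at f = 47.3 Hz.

Step 1 — Angular frequency: ω = 2π·47.3 = 297.2 rad/s.
Step 2 — Transfer function: H(jω) = jωL/(R + jωL).
Step 3 — Numerator jωL = j·29.72; denominator R + jωL = 2910 + j29.72.
Step 4 — H = 0.0001043 + j0.01021.
Step 5 — Magnitude: |H| = 0.01021 (-39.8 dB); phase: φ = 89.4°.

|H| = 0.01021 (-39.8 dB), φ = 89.4°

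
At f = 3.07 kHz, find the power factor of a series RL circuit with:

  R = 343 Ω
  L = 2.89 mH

Step 1 — Angular frequency: ω = 2π·f = 2π·3070 = 1.929e+04 rad/s.
Step 2 — Component impedances:
  R: Z = R = 343 Ω
  L: Z = jωL = j·1.929e+04·0.00289 = 0 + j55.75 Ω
Step 3 — Series combination: Z_total = R + L = 343 + j55.75 Ω = 347.5∠9.2° Ω.
Step 4 — Power factor: PF = cos(φ) = Re(Z)/|Z| = 343/347.501 = 0.987.
Step 5 — Type: Im(Z) = 55.75 ⇒ lagging (phase φ = 9.2°).

PF = 0.987 (lagging, φ = 9.2°)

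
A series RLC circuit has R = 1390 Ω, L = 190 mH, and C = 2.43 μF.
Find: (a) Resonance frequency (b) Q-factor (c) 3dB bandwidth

Step 1 — Resonance condition Im(Z)=0 gives ω₀ = 1/√(LC).
Step 2 — ω₀ = 1/√(0.19·2.43e-06) = 1472 rad/s.
Step 3 — f₀ = ω₀/(2π) = 234.2 Hz.
Step 4 — Series Q: Q = ω₀L/R = 1472·0.19/1390 = 0.2012.
Step 5 — 3dB bandwidth: Δω = ω₀/Q = 7316 rad/s; BW = Δω/(2π) = 1164 Hz.

(a) f₀ = 234.2 Hz  (b) Q = 0.2012  (c) BW = 1164 Hz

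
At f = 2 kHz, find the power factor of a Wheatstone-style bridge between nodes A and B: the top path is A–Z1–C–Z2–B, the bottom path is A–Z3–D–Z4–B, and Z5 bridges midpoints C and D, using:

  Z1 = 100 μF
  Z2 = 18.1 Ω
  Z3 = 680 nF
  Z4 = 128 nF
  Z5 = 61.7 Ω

Step 1 — Angular frequency: ω = 2π·f = 2π·2000 = 1.257e+04 rad/s.
Step 2 — Component impedances:
  Z1: Z = 1/(jωC) = -j/(ω·C) = 0 - j0.7958 Ω
  Z2: Z = R = 18.1 Ω
  Z3: Z = 1/(jωC) = -j/(ω·C) = 0 - j117 Ω
  Z4: Z = 1/(jωC) = -j/(ω·C) = 0 - j621.7 Ω
  Z5: Z = R = 61.7 Ω
Step 3 — Bridge requires nodal analysis (the Z5 bridge couples midpoints C and D, so the two paths cannot be reduced to a simple series/parallel combination). Setting node B to ground and injecting 1 A at node A, the 3-node admittance system at A, C, D solves to V_A = Z_AB = 18.04 - j1.31 Ω = 18.09∠-4.2° Ω.
Step 4 — Power factor: PF = cos(φ) = Re(Z)/|Z| = 18.0392/18.0867 = 0.9974.
Step 5 — Type: Im(Z) = -1.31 ⇒ leading (phase φ = -4.2°).

PF = 0.9974 (leading, φ = -4.2°)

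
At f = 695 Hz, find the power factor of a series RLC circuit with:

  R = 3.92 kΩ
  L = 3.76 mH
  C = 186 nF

Step 1 — Angular frequency: ω = 2π·f = 2π·695 = 4367 rad/s.
Step 2 — Component impedances:
  R: Z = R = 3920 Ω
  L: Z = jωL = j·4367·0.00376 = 0 + j16.42 Ω
  C: Z = 1/(jωC) = -j/(ω·C) = 0 - j1231 Ω
Step 3 — Series combination: Z_total = R + L + C = 3920 - j1215 Ω = 4104∠-17.2° Ω.
Step 4 — Power factor: PF = cos(φ) = Re(Z)/|Z| = 3920/4104 = 0.9552.
Step 5 — Type: Im(Z) = -1215 ⇒ leading (phase φ = -17.2°).

PF = 0.9552 (leading, φ = -17.2°)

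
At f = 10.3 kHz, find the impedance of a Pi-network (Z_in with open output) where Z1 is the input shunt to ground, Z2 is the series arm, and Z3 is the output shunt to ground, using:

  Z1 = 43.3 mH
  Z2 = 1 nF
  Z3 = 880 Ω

Step 1 — Angular frequency: ω = 2π·f = 2π·1.03e+04 = 6.472e+04 rad/s.
Step 2 — Component impedances:
  Z1: Z = jωL = j·6.472e+04·0.0433 = 0 + j2802 Ω
  Z2: Z = 1/(jωC) = -j/(ω·C) = 0 - j1.545e+04 Ω
  Z3: Z = R = 880 Ω
Step 3 — With open output, the series arm Z2 and the output shunt Z3 appear in series to ground: Z2 + Z3 = 880 - j1.545e+04 Ω.
Step 4 — Parallel with input shunt Z1: Z_in = Z1 || (Z2 + Z3) = 42.98 + j3420 Ω = 3420∠89.3° Ω.

Z = 42.98 + j3420 Ω = 3420∠89.3° Ω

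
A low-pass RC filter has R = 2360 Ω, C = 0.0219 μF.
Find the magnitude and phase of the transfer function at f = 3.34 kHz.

Step 1 — Angular frequency: ω = 2π·3340 = 2.099e+04 rad/s.
Step 2 — Transfer function: H(jω) = 1/(1 + jωRC).
Step 3 — Denominator: 1 + jωRC = 1 + j·2.099e+04·2360·2.19e-08 = 1 + j1.085.
Step 4 — H = 0.4595 - j0.4984.
Step 5 — Magnitude: |H| = 0.6778 (-3.4 dB); phase: φ = -47.3°.

|H| = 0.6778 (-3.4 dB), φ = -47.3°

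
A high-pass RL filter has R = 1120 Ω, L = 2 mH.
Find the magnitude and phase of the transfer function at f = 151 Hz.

Step 1 — Angular frequency: ω = 2π·151 = 948.8 rad/s.
Step 2 — Transfer function: H(jω) = jωL/(R + jωL).
Step 3 — Numerator jωL = j·1.898; denominator R + jωL = 1120 + j1.898.
Step 4 — H = 2.87e-06 + j0.001694.
Step 5 — Magnitude: |H| = 0.001694 (-55.4 dB); phase: φ = 89.9°.

|H| = 0.001694 (-55.4 dB), φ = 89.9°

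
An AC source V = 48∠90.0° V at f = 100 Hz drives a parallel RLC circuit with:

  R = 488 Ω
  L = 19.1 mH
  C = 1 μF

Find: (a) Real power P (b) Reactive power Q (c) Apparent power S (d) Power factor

Step 1 — Angular frequency: ω = 2π·f = 2π·100 = 628.3 rad/s.
Step 2 — Component impedances:
  R: Z = R = 488 Ω
  L: Z = jωL = j·628.3·0.0191 = 0 + j12 Ω
  C: Z = 1/(jωC) = -j/(ω·C) = 0 - j1592 Ω
Step 3 — Parallel combination: 1/Z_total = 1/R + 1/L + 1/C; Z_total = 0.2994 + j12.08 Ω = 12.09∠88.6° Ω.
Step 4 — Source phasor: V = 48∠90.0° V = 0 + j48 V.
Step 5 — Current: I = V / Z = 3.97 + j0.09836 A = 3.971∠1.4° A.
Step 6 — Complex power: S = V·I* = 4.721 + j190.5 VA.
Step 7 — Real power: P = Re(S) = 4.721 W.
Step 8 — Reactive power: Q = Im(S) = 190.5 VAR.
Step 9 — Apparent power: |S| = 190.6 VA.
Step 10 — Power factor: PF = P/|S| = 0.02477 (lagging).

(a) P = 4.721 W  (b) Q = 190.5 VAR  (c) S = 190.6 VA  (d) PF = 0.02477 (lagging)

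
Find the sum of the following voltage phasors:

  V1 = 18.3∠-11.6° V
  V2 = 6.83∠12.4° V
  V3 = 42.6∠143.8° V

Step 1 — Convert each phasor to rectangular form:
  V1 = 18.3·(cos(-11.6°) + j·sin(-11.6°)) = 17.93 - j3.68 V
  V2 = 6.83·(cos(12.4°) + j·sin(12.4°)) = 6.671 + j1.467 V
  V3 = 42.6·(cos(143.8°) + j·sin(143.8°)) = -34.38 + j25.16 V
Step 2 — Sum components: V_total = -9.78 + j22.95 V.
Step 3 — Convert to polar: |V_total| = 24.94 V, ∠V_total = 113.1°.

V_total = 24.94∠113.1° V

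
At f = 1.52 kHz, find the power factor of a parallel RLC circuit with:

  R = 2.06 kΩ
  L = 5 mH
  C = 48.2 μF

Step 1 — Angular frequency: ω = 2π·f = 2π·1520 = 9550 rad/s.
Step 2 — Component impedances:
  R: Z = R = 2060 Ω
  L: Z = jωL = j·9550·0.005 = 0 + j47.75 Ω
  C: Z = 1/(jωC) = -j/(ω·C) = 0 - j2.172 Ω
Step 3 — Parallel combination: 1/Z_total = 1/R + 1/L + 1/C; Z_total = 0.002514 - j2.276 Ω = 2.276∠-89.9° Ω.
Step 4 — Power factor: PF = cos(φ) = Re(Z)/|Z| = 0.002514/2.276 = 0.001105.
Step 5 — Type: Im(Z) = -2.276 ⇒ leading (phase φ = -89.9°).

PF = 0.001105 (leading, φ = -89.9°)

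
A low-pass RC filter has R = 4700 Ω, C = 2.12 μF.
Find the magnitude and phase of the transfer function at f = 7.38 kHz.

Step 1 — Angular frequency: ω = 2π·7380 = 4.637e+04 rad/s.
Step 2 — Transfer function: H(jω) = 1/(1 + jωRC).
Step 3 — Denominator: 1 + jωRC = 1 + j·4.637e+04·4700·2.12e-06 = 1 + j462.
Step 4 — H = 4.684e-06 - j0.002164.
Step 5 — Magnitude: |H| = 0.002164 (-53.3 dB); phase: φ = -89.9°.

|H| = 0.002164 (-53.3 dB), φ = -89.9°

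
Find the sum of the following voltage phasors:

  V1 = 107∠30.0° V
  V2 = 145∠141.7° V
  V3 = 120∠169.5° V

Step 1 — Convert each phasor to rectangular form:
  V1 = 107·(cos(30.0°) + j·sin(30.0°)) = 92.66 + j53.5 V
  V2 = 145·(cos(141.7°) + j·sin(141.7°)) = -113.8 + j89.87 V
  V3 = 120·(cos(169.5°) + j·sin(169.5°)) = -118 + j21.87 V
Step 2 — Sum components: V_total = -139.1 + j165.2 V.
Step 3 — Convert to polar: |V_total| = 216 V, ∠V_total = 130.1°.

V_total = 216∠130.1° V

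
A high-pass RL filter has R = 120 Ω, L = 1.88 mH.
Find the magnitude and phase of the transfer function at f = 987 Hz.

Step 1 — Angular frequency: ω = 2π·987 = 6202 rad/s.
Step 2 — Transfer function: H(jω) = jωL/(R + jωL).
Step 3 — Numerator jωL = j·11.66; denominator R + jωL = 120 + j11.66.
Step 4 — H = 0.009351 + j0.09625.
Step 5 — Magnitude: |H| = 0.0967 (-20.3 dB); phase: φ = 84.5°.

|H| = 0.0967 (-20.3 dB), φ = 84.5°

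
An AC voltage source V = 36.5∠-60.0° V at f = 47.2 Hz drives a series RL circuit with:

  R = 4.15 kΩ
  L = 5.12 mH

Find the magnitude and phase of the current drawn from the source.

Step 1 — Angular frequency: ω = 2π·f = 2π·47.2 = 296.6 rad/s.
Step 2 — Component impedances:
  R: Z = R = 4150 Ω
  L: Z = jωL = j·296.6·0.00512 = 0 + j1.518 Ω
Step 3 — Series combination: Z_total = R + L = 4150 + j1.518 Ω = 4150∠0.0° Ω.
Step 4 — Source phasor: V = 36.5∠-60.0° V = 18.25 - j31.61 V.
Step 5 — Ohm's law: I = V / Z_total = (18.25 - j31.61) / (4150 + j1.518) = 0.004395 - j0.007618 A.
Step 6 — Convert to polar: |I| = 0.008795 A, ∠I = -60.0°.

I = 0.008795∠-60.0° A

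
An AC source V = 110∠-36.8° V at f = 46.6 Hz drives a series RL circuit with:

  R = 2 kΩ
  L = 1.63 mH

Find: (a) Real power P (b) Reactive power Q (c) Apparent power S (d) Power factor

Step 1 — Angular frequency: ω = 2π·f = 2π·46.6 = 292.8 rad/s.
Step 2 — Component impedances:
  R: Z = R = 2000 Ω
  L: Z = jωL = j·292.8·0.00163 = 0 + j0.4773 Ω
Step 3 — Series combination: Z_total = R + L = 2000 + j0.4773 Ω = 2000∠0.0° Ω.
Step 4 — Source phasor: V = 110∠-36.8° V = 88.08 - j65.89 V.
Step 5 — Current: I = V / Z = 0.04403 - j0.03296 A = 0.055∠-36.8° A.
Step 6 — Complex power: S = V·I* = 6.05 + j0.001444 VA.
Step 7 — Real power: P = Re(S) = 6.05 W.
Step 8 — Reactive power: Q = Im(S) = 0.001444 VAR.
Step 9 — Apparent power: |S| = 6.05 VA.
Step 10 — Power factor: PF = P/|S| = 1 (lagging).

(a) P = 6.05 W  (b) Q = 0.001444 VAR  (c) S = 6.05 VA  (d) PF = 1 (lagging)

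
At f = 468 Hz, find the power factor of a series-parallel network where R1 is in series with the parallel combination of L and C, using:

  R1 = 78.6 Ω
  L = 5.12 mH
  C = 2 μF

Step 1 — Angular frequency: ω = 2π·f = 2π·468 = 2941 rad/s.
Step 2 — Component impedances:
  R1: Z = R = 78.6 Ω
  L: Z = jωL = j·2941·0.00512 = 0 + j15.06 Ω
  C: Z = 1/(jωC) = -j/(ω·C) = 0 - j170 Ω
Step 3 — Parallel branch: L || C = 1/(1/L + 1/C) = 0 + j16.52 Ω.
Step 4 — Series with R1: Z_total = R1 + (L || C) = 78.6 + j16.52 Ω = 80.32∠11.9° Ω.
Step 5 — Power factor: PF = cos(φ) = Re(Z)/|Z| = 78.6/80.32 = 0.9786.
Step 6 — Type: Im(Z) = 16.52 ⇒ lagging (phase φ = 11.9°).

PF = 0.9786 (lagging, φ = 11.9°)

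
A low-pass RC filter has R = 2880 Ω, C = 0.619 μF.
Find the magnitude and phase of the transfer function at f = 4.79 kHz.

Step 1 — Angular frequency: ω = 2π·4790 = 3.01e+04 rad/s.
Step 2 — Transfer function: H(jω) = 1/(1 + jωRC).
Step 3 — Denominator: 1 + jωRC = 1 + j·3.01e+04·2880·6.19e-07 = 1 + j53.65.
Step 4 — H = 0.0003473 - j0.01863.
Step 5 — Magnitude: |H| = 0.01863 (-34.6 dB); phase: φ = -88.9°.

|H| = 0.01863 (-34.6 dB), φ = -88.9°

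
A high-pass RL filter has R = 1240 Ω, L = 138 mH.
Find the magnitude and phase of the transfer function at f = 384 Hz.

Step 1 — Angular frequency: ω = 2π·384 = 2413 rad/s.
Step 2 — Transfer function: H(jω) = jωL/(R + jωL).
Step 3 — Numerator jωL = j·333; denominator R + jωL = 1240 + j333.
Step 4 — H = 0.06725 + j0.2505.
Step 5 — Magnitude: |H| = 0.2593 (-11.7 dB); phase: φ = 75.0°.

|H| = 0.2593 (-11.7 dB), φ = 75.0°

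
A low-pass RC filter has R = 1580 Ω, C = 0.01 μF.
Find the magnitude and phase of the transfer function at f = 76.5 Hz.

Step 1 — Angular frequency: ω = 2π·76.5 = 480.7 rad/s.
Step 2 — Transfer function: H(jω) = 1/(1 + jωRC).
Step 3 — Denominator: 1 + jωRC = 1 + j·480.7·1580·1e-08 = 1 + j0.007594.
Step 4 — H = 0.9999 - j0.007594.
Step 5 — Magnitude: |H| = 1 (-0.0 dB); phase: φ = -0.4°.

|H| = 1 (-0.0 dB), φ = -0.4°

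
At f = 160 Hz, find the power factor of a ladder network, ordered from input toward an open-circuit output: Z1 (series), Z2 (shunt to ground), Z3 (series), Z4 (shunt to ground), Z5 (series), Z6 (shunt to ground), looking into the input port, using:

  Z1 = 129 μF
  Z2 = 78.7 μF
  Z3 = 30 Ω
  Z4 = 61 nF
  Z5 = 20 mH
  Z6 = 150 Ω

Step 1 — Angular frequency: ω = 2π·f = 2π·160 = 1005 rad/s.
Step 2 — Component impedances:
  Z1: Z = 1/(jωC) = -j/(ω·C) = 0 - j7.711 Ω
  Z2: Z = 1/(jωC) = -j/(ω·C) = 0 - j12.64 Ω
  Z3: Z = R = 30 Ω
  Z4: Z = 1/(jωC) = -j/(ω·C) = 0 - j1.631e+04 Ω
  Z5: Z = jωL = j·1005·0.02 = 0 + j20.11 Ω
  Z6: Z = R = 150 Ω
Step 3 — Ladder network (open output): work backward from the far end, alternating series and parallel combinations. Z_in = 0.8847 - j20.38 Ω = 20.4∠-87.5° Ω.
Step 4 — Power factor: PF = cos(φ) = Re(Z)/|Z| = 0.8847/20.4 = 0.04337.
Step 5 — Type: Im(Z) = -20.38 ⇒ leading (phase φ = -87.5°).

PF = 0.04337 (leading, φ = -87.5°)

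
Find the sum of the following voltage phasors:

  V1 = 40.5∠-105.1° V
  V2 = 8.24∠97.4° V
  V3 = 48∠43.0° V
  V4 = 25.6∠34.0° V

Step 1 — Convert each phasor to rectangular form:
  V1 = 40.5·(cos(-105.1°) + j·sin(-105.1°)) = -10.55 - j39.1 V
  V2 = 8.24·(cos(97.4°) + j·sin(97.4°)) = -1.061 + j8.171 V
  V3 = 48·(cos(43.0°) + j·sin(43.0°)) = 35.1 + j32.74 V
  V4 = 25.6·(cos(34.0°) + j·sin(34.0°)) = 21.22 + j14.32 V
Step 2 — Sum components: V_total = 44.72 + j16.12 V.
Step 3 — Convert to polar: |V_total| = 47.53 V, ∠V_total = 19.8°.

V_total = 47.53∠19.8° V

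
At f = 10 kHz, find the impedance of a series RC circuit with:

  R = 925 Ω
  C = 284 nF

Step 1 — Angular frequency: ω = 2π·f = 2π·1e+04 = 6.283e+04 rad/s.
Step 2 — Component impedances:
  R: Z = R = 925 Ω
  C: Z = 1/(jωC) = -j/(ω·C) = 0 - j56.04 Ω
Step 3 — Series combination: Z_total = R + C = 925 - j56.04 Ω = 926.7∠-3.5° Ω.

Z = 925 - j56.04 Ω = 926.7∠-3.5° Ω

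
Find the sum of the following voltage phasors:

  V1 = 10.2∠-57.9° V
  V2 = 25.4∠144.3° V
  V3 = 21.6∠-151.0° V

Step 1 — Convert each phasor to rectangular form:
  V1 = 10.2·(cos(-57.9°) + j·sin(-57.9°)) = 5.42 - j8.641 V
  V2 = 25.4·(cos(144.3°) + j·sin(144.3°)) = -20.63 + j14.82 V
  V3 = 21.6·(cos(-151.0°) + j·sin(-151.0°)) = -18.89 - j10.47 V
Step 2 — Sum components: V_total = -34.1 - j4.291 V.
Step 3 — Convert to polar: |V_total| = 34.37 V, ∠V_total = -172.8°.

V_total = 34.37∠-172.8° V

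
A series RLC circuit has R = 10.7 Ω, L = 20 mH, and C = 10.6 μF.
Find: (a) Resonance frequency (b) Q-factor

Step 1 — Resonance condition Im(Z)=0 gives ω₀ = 1/√(LC).
Step 2 — ω₀ = 1/√(0.02·1.06e-05) = 2172 rad/s.
Step 3 — f₀ = ω₀/(2π) = 345.7 Hz.
Step 4 — Series Q: Q = ω₀L/R = 2172·0.02/10.7 = 4.06.

(a) f₀ = 345.7 Hz  (b) Q = 4.06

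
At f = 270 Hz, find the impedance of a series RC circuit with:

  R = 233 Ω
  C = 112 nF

Step 1 — Angular frequency: ω = 2π·f = 2π·270 = 1696 rad/s.
Step 2 — Component impedances:
  R: Z = R = 233 Ω
  C: Z = 1/(jωC) = -j/(ω·C) = 0 - j5263 Ω
Step 3 — Series combination: Z_total = R + C = 233 - j5263 Ω = 5268∠-87.5° Ω.

Z = 233 - j5263 Ω = 5268∠-87.5° Ω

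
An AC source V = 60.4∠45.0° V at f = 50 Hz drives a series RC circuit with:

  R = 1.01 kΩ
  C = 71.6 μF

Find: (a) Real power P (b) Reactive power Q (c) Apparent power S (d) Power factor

Step 1 — Angular frequency: ω = 2π·f = 2π·50 = 314.2 rad/s.
Step 2 — Component impedances:
  R: Z = R = 1010 Ω
  C: Z = 1/(jωC) = -j/(ω·C) = 0 - j44.46 Ω
Step 3 — Series combination: Z_total = R + C = 1010 - j44.46 Ω = 1011∠-2.5° Ω.
Step 4 — Source phasor: V = 60.4∠45.0° V = 42.71 + j42.71 V.
Step 5 — Current: I = V / Z = 0.04035 + j0.04406 A = 0.05974∠47.5° A.
Step 6 — Complex power: S = V·I* = 3.605 - j0.1587 VA.
Step 7 — Real power: P = Re(S) = 3.605 W.
Step 8 — Reactive power: Q = Im(S) = -0.1587 VAR.
Step 9 — Apparent power: |S| = 3.609 VA.
Step 10 — Power factor: PF = P/|S| = 0.999 (leading).

(a) P = 3.605 W  (b) Q = -0.1587 VAR  (c) S = 3.609 VA  (d) PF = 0.999 (leading)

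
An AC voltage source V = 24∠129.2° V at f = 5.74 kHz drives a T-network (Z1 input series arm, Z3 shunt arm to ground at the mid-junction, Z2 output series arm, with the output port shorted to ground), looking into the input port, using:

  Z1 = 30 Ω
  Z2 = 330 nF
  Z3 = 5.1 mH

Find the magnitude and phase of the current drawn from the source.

Step 1 — Angular frequency: ω = 2π·f = 2π·5740 = 3.607e+04 rad/s.
Step 2 — Component impedances:
  Z1: Z = R = 30 Ω
  Z2: Z = 1/(jωC) = -j/(ω·C) = 0 - j84.02 Ω
  Z3: Z = jωL = j·3.607e+04·0.0051 = 0 + j183.9 Ω
Step 3 — With the output port shorted to ground, the output series arm Z2 runs from the junction to ground; the shunt arm Z3 also runs from the junction to ground. They appear in parallel: Z3 || Z2 = 0 - j154.7 Ω.
Step 4 — Series with input arm Z1: Z_in = Z1 + (Z3 || Z2) = 30 - j154.7 Ω = 157.6∠-79.0° Ω.
Step 5 — Source phasor: V = 24∠129.2° V = -15.17 + j18.6 V.
Step 6 — Ohm's law: I = V / Z_total = (-15.17 + j18.6) / (30 - j154.7) = -0.1342 - j0.07203 A.
Step 7 — Convert to polar: |I| = 0.1523 A, ∠I = -151.8°.

I = 0.1523∠-151.8° A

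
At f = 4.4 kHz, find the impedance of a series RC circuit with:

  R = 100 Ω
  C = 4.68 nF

Step 1 — Angular frequency: ω = 2π·f = 2π·4400 = 2.765e+04 rad/s.
Step 2 — Component impedances:
  R: Z = R = 100 Ω
  C: Z = 1/(jωC) = -j/(ω·C) = 0 - j7729 Ω
Step 3 — Series combination: Z_total = R + C = 100 - j7729 Ω = 7730∠-89.3° Ω.

Z = 100 - j7729 Ω = 7730∠-89.3° Ω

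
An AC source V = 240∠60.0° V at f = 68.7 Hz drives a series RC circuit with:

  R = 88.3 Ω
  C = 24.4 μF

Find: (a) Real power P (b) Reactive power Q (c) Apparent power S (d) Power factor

Step 1 — Angular frequency: ω = 2π·f = 2π·68.7 = 431.7 rad/s.
Step 2 — Component impedances:
  R: Z = R = 88.3 Ω
  C: Z = 1/(jωC) = -j/(ω·C) = 0 - j94.95 Ω
Step 3 — Series combination: Z_total = R + C = 88.3 - j94.95 Ω = 129.7∠-47.1° Ω.
Step 4 — Source phasor: V = 240∠60.0° V = 120 + j207.8 V.
Step 5 — Current: I = V / Z = -0.5436 + j1.769 A = 1.851∠107.1° A.
Step 6 — Complex power: S = V·I* = 302.5 - j325.3 VA.
Step 7 — Real power: P = Re(S) = 302.5 W.
Step 8 — Reactive power: Q = Im(S) = -325.3 VAR.
Step 9 — Apparent power: |S| = 444.2 VA.
Step 10 — Power factor: PF = P/|S| = 0.681 (leading).

(a) P = 302.5 W  (b) Q = -325.3 VAR  (c) S = 444.2 VA  (d) PF = 0.681 (leading)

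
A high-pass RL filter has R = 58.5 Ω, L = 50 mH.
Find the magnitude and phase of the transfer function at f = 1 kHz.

Step 1 — Angular frequency: ω = 2π·1000 = 6283 rad/s.
Step 2 — Transfer function: H(jω) = jωL/(R + jωL).
Step 3 — Numerator jωL = j·314.2; denominator R + jωL = 58.5 + j314.2.
Step 4 — H = 0.9665 + j0.18.
Step 5 — Magnitude: |H| = 0.9831 (-0.1 dB); phase: φ = 10.5°.

|H| = 0.9831 (-0.1 dB), φ = 10.5°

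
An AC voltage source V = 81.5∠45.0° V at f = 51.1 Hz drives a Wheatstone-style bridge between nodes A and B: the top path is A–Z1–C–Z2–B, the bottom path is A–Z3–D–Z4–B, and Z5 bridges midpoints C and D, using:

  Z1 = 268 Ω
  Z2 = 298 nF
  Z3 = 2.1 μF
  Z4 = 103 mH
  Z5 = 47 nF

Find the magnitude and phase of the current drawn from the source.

Step 1 — Angular frequency: ω = 2π·f = 2π·51.1 = 321.1 rad/s.
Step 2 — Component impedances:
  Z1: Z = R = 268 Ω
  Z2: Z = 1/(jωC) = -j/(ω·C) = 0 - j1.045e+04 Ω
  Z3: Z = 1/(jωC) = -j/(ω·C) = 0 - j1483 Ω
  Z4: Z = jωL = j·321.1·0.103 = 0 + j33.07 Ω
  Z5: Z = 1/(jωC) = -j/(ω·C) = 0 - j6.627e+04 Ω
Step 3 — Bridge requires nodal analysis (the Z5 bridge couples midpoints C and D, so the two paths cannot be reduced to a simple series/parallel combination). Setting node B to ground and injecting 1 A at node A, the 3-node admittance system at A, C, D solves to V_A = Z_AB = 5.153 - j1248 Ω = 1248∠-89.8° Ω.
Step 4 — Source phasor: V = 81.5∠45.0° V = 57.63 + j57.63 V.
Step 5 — Ohm's law: I = V / Z_total = (57.63 + j57.63) / (5.153 - j1248) = -0.04597 + j0.04635 A.
Step 6 — Convert to polar: |I| = 0.06528 A, ∠I = 134.8°.

I = 0.06528∠134.8° A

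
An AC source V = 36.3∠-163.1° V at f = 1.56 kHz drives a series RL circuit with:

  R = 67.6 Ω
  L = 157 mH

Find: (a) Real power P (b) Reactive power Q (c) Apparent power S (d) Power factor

Step 1 — Angular frequency: ω = 2π·f = 2π·1560 = 9802 rad/s.
Step 2 — Component impedances:
  R: Z = R = 67.6 Ω
  L: Z = jωL = j·9802·0.157 = 0 + j1539 Ω
Step 3 — Series combination: Z_total = R + L = 67.6 + j1539 Ω = 1540∠87.5° Ω.
Step 4 — Source phasor: V = 36.3∠-163.1° V = -34.73 - j10.55 V.
Step 5 — Current: I = V / Z = -0.007834 + j0.02223 A = 0.02357∠109.4° A.
Step 6 — Complex power: S = V·I* = 0.03754 + j0.8546 VA.
Step 7 — Real power: P = Re(S) = 0.03754 W.
Step 8 — Reactive power: Q = Im(S) = 0.8546 VAR.
Step 9 — Apparent power: |S| = 0.8554 VA.
Step 10 — Power factor: PF = P/|S| = 0.04389 (lagging).

(a) P = 0.03754 W  (b) Q = 0.8546 VAR  (c) S = 0.8554 VA  (d) PF = 0.04389 (lagging)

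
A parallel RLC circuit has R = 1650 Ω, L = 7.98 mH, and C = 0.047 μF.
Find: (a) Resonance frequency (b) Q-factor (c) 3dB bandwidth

Step 1 — Resonance: ω₀ = 1/√(LC) = 1/√(0.00798·4.7e-08) = 5.164e+04 rad/s.
Step 2 — f₀ = ω₀/(2π) = 8218 Hz.
Step 3 — Parallel Q: Q = R/(ω₀L) = 1650/(5.164e+04·0.00798) = 4.004.
Step 4 — Bandwidth: Δω = ω₀/Q = 1.289e+04 rad/s; BW = Δω/(2π) = 2052 Hz.

(a) f₀ = 8218 Hz  (b) Q = 4.004  (c) BW = 2052 Hz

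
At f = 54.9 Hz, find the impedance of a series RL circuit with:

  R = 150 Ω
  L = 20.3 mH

Step 1 — Angular frequency: ω = 2π·f = 2π·54.9 = 344.9 rad/s.
Step 2 — Component impedances:
  R: Z = R = 150 Ω
  L: Z = jωL = j·344.9·0.0203 = 0 + j7.002 Ω
Step 3 — Series combination: Z_total = R + L = 150 + j7.002 Ω = 150.2∠2.7° Ω.

Z = 150 + j7.002 Ω = 150.2∠2.7° Ω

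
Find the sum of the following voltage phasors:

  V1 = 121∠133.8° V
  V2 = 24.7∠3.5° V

Step 1 — Convert each phasor to rectangular form:
  V1 = 121·(cos(133.8°) + j·sin(133.8°)) = -83.75 + j87.33 V
  V2 = 24.7·(cos(3.5°) + j·sin(3.5°)) = 24.65 + j1.508 V
Step 2 — Sum components: V_total = -59.1 + j88.84 V.
Step 3 — Convert to polar: |V_total| = 106.7 V, ∠V_total = 123.6°.

V_total = 106.7∠123.6° V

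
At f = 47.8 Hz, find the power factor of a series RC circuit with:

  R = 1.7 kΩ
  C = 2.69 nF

Step 1 — Angular frequency: ω = 2π·f = 2π·47.8 = 300.3 rad/s.
Step 2 — Component impedances:
  R: Z = R = 1700 Ω
  C: Z = 1/(jωC) = -j/(ω·C) = 0 - j1.238e+06 Ω
Step 3 — Series combination: Z_total = R + C = 1700 - j1.238e+06 Ω = 1.238e+06∠-89.9° Ω.
Step 4 — Power factor: PF = cos(φ) = Re(Z)/|Z| = 1700/1.238e+06 = 0.001373.
Step 5 — Type: Im(Z) = -1.238e+06 ⇒ leading (phase φ = -89.9°).

PF = 0.001373 (leading, φ = -89.9°)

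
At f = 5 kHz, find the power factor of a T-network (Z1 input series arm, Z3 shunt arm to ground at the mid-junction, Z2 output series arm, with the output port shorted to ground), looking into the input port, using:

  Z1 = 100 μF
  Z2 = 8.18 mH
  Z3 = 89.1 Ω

Step 1 — Angular frequency: ω = 2π·f = 2π·5000 = 3.142e+04 rad/s.
Step 2 — Component impedances:
  Z1: Z = 1/(jωC) = -j/(ω·C) = 0 - j0.3183 Ω
  Z2: Z = jωL = j·3.142e+04·0.00818 = 0 + j257 Ω
  Z3: Z = R = 89.1 Ω
Step 3 — With the output port shorted to ground, the output series arm Z2 runs from the junction to ground; the shunt arm Z3 also runs from the junction to ground. They appear in parallel: Z3 || Z2 = 79.54 + j27.58 Ω.
Step 4 — Series with input arm Z1: Z_in = Z1 + (Z3 || Z2) = 79.54 + j27.26 Ω = 84.08∠18.9° Ω.
Step 5 — Power factor: PF = cos(φ) = Re(Z)/|Z| = 79.54/84.08 = 0.946.
Step 6 — Type: Im(Z) = 27.26 ⇒ lagging (phase φ = 18.9°).

PF = 0.946 (lagging, φ = 18.9°)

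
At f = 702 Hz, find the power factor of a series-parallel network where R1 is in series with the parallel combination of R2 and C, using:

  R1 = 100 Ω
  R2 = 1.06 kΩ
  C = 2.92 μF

Step 1 — Angular frequency: ω = 2π·f = 2π·702 = 4411 rad/s.
Step 2 — Component impedances:
  R1: Z = R = 100 Ω
  R2: Z = R = 1060 Ω
  C: Z = 1/(jωC) = -j/(ω·C) = 0 - j77.64 Ω
Step 3 — Parallel branch: R2 || C = 1/(1/R2 + 1/C) = 5.657 - j77.23 Ω.
Step 4 — Series with R1: Z_total = R1 + (R2 || C) = 105.7 - j77.23 Ω = 130.9∠-36.2° Ω.
Step 5 — Power factor: PF = cos(φ) = Re(Z)/|Z| = 105.657/130.872 = 0.8073.
Step 6 — Type: Im(Z) = -77.23 ⇒ leading (phase φ = -36.2°).

PF = 0.8073 (leading, φ = -36.2°)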